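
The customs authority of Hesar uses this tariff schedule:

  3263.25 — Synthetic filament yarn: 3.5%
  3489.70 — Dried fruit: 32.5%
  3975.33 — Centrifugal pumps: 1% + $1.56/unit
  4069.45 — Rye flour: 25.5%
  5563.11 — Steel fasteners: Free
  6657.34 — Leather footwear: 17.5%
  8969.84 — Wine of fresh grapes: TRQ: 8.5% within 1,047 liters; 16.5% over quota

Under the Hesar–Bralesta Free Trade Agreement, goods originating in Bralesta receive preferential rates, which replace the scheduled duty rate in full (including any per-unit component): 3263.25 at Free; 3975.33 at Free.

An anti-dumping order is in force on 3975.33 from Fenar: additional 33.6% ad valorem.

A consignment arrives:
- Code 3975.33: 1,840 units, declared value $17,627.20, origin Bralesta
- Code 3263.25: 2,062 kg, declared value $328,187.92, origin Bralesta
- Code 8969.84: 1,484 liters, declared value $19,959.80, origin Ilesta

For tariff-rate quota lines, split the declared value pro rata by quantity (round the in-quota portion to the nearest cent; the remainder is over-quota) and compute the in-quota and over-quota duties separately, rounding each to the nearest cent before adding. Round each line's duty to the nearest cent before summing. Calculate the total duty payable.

$2,166.79

Line 1 (3975.33, Bralesta, 1,840 units, $17,627.20):
Base rate for 3975.33 is 1% + $1.56/unit.
Origin Bralesta qualifies under the Hesar–Bralesta agreement and 3975.33 is covered: preferential rate Free applies instead.
The additional-duty order on 3975.33 targets Fenar, not Bralesta; it does not apply.
Duty = $17,627.20 × 0% = $0.00.
Line 2 (3263.25, Bralesta, 2,062 kg, $328,187.92):
Base rate for 3263.25 is 3.5%.
Origin Bralesta qualifies under the Hesar–Bralesta agreement and 3263.25 is covered: preferential rate Free applies instead.
Duty = $328,187.92 × 0% = $0.00.
Line 3 (8969.84, Ilesta, 1,484 liters, $19,959.80):
Code 8969.84 is under a tariff-rate quota (threshold 1,047 liters). In-quota: 1,047 liters at 8.5%; over-quota: 437 liters at 16.5%.
Pro-rata value split: in-quota = $19,959.80 × 1,047/1,484 = $14,082.15; over-quota = $19,959.80 − $14,082.15 = $5,877.65.
In-quota duty = $14,082.15 × 8.5% = $1,196.98. Over-quota duty = $5,877.65 × 16.5% = $969.81.
Line duty = $1,196.98 + $969.81 = $2,166.79.
Total = $0.00 + $0.00 + $2,166.79 = $2,166.79.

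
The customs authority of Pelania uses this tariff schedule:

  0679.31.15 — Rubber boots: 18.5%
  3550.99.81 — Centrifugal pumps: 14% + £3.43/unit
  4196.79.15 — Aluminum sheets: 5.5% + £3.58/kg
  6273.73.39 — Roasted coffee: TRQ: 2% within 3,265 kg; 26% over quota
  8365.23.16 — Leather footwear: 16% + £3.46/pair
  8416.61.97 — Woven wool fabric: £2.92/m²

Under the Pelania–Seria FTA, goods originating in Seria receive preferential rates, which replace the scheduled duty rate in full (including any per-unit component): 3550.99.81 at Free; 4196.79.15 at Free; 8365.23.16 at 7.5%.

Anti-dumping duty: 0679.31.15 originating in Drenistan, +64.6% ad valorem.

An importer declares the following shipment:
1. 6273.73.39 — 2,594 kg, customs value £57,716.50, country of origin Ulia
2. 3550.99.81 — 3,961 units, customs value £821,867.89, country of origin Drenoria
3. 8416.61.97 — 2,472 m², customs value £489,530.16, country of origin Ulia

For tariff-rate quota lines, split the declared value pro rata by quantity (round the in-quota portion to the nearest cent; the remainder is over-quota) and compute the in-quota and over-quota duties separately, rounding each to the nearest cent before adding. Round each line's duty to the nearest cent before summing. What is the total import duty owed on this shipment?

Line 1 (6273.73.39, Ulia, 2,594 kg, £57,716.50):
Code 6273.73.39 is under a tariff-rate quota (threshold 3,265 kg). Quantity 2,594 kg is within the quota, so the in-quota rate 2% applies to the full value.
Duty = £57,716.50 × 2% = £1,154.33.
Line 2 (3550.99.81, Drenoria, 3,961 units, £821,867.89):
Base rate for 3550.99.81 is 14% + £3.43/unit.
3550.99.81 has an FTA preferential rate, but origin Drenoria is not Seria; base rate stands.
Duty = £821,867.89 × 14% + 3,961 × £3.43 = £128,647.73.
Line 3 (8416.61.97, Ulia, 2,472 m², £489,530.16):
Base rate for 8416.61.97 is £2.92/m².
Duty = 2,472 × £2.92 = £7,218.24.
Total = £1,154.33 + £128,647.73 + £7,218.24 = £137,020.30.

£137,020.30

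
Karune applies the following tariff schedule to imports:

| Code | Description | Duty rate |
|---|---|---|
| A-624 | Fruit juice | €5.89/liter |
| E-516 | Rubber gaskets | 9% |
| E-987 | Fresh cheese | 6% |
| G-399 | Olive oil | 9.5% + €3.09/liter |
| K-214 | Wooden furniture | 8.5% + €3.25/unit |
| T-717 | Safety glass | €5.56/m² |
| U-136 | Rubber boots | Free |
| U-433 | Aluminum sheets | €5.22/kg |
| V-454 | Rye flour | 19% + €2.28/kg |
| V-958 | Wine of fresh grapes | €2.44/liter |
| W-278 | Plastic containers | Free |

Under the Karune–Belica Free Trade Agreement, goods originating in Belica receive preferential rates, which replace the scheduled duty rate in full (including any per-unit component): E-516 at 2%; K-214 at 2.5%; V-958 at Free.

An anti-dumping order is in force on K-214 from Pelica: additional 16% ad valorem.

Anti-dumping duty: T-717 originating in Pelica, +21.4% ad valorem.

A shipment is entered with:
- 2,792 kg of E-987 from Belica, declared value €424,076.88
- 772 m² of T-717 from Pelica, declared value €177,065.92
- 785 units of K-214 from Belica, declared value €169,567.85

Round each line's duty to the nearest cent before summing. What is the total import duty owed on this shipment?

Line 1 (E-987, Belica, 2,792 kg, €424,076.88):
Base rate for E-987 is 6%.
Origin Belica is the FTA partner but E-987 is not on the preference list; base rate stands.
Duty = €424,076.88 × 6% = €25,444.61.
Line 2 (T-717, Pelica, 772 m², €177,065.92):
Base rate for T-717 is €5.56/m².
Additional duty on T-717 from Pelica: +21.4% ad valorem. Applied ad valorem rate = 21.4%.
Duty = €177,065.92 × 21.4% + 772 × €5.56 = €42,184.43.
Line 3 (K-214, Belica, 785 units, €169,567.85):
Base rate for K-214 is 8.5% + €3.25/unit.
Origin Belica qualifies under the Karune–Belica agreement and K-214 is covered: preferential rate 2.5% applies instead.
The additional-duty order on K-214 targets Pelica, not Belica; it does not apply.
Duty = €169,567.85 × 2.5% = €4,239.20.
Total = €25,444.61 + €42,184.43 + €4,239.20 = €71,868.24.

€71,868.24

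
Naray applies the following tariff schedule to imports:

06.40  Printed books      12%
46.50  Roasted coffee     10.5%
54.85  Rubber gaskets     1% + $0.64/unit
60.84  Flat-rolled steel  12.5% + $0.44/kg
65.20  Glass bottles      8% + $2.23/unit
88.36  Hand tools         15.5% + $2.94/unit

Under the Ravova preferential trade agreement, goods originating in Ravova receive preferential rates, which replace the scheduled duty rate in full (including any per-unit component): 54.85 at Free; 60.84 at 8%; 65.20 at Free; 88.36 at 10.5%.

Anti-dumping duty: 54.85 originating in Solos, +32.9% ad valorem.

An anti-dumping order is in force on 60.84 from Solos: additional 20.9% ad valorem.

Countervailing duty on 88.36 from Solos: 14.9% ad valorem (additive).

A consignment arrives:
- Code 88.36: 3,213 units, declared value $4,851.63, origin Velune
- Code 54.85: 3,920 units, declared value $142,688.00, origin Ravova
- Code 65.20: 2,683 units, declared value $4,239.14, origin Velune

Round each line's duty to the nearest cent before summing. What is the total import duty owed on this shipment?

Line 1 (88.36, Velune, 3,213 units, $4,851.63):
Base rate for 88.36 is 15.5% + $2.94/unit.
88.36 has an FTA preferential rate, but origin Velune is not Ravova; base rate stands.
The additional-duty order on 88.36 targets Solos, not Velune; it does not apply.
Duty = $4,851.63 × 15.5% + 3,213 × $2.94 = $10,198.22.
Line 2 (54.85, Ravova, 3,920 units, $142,688.00):
Base rate for 54.85 is 1% + $0.64/unit.
Origin Ravova qualifies under the Naray–Ravova agreement and 54.85 is covered: preferential rate Free applies instead.
The additional-duty order on 54.85 targets Solos, not Ravova; it does not apply.
Duty = $142,688.00 × 0% = $0.00.
Line 3 (65.20, Velune, 2,683 units, $4,239.14):
Base rate for 65.20 is 8% + $2.23/unit.
65.20 has an FTA preferential rate, but origin Velune is not Ravova; base rate stands.
Duty = $4,239.14 × 8% + 2,683 × $2.23 = $6,322.22.
Total = $10,198.22 + $0.00 + $6,322.22 = $16,520.44.

$16,520.44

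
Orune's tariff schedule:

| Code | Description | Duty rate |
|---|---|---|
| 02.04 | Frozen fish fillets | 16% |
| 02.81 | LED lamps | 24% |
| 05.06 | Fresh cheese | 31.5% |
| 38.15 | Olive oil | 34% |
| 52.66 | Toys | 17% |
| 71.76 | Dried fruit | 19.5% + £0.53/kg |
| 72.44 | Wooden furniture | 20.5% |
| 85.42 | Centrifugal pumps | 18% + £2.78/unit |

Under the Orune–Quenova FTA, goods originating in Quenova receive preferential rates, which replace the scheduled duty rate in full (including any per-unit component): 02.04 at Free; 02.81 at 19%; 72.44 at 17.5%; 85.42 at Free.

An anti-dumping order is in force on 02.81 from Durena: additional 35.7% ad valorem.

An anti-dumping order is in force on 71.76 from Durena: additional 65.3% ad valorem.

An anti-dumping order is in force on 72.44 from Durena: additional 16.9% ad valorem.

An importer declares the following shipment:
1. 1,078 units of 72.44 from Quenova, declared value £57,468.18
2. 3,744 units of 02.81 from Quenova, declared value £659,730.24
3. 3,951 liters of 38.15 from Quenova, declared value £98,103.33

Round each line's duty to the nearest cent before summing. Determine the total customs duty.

Line 1 (72.44, Quenova, 1,078 units, £57,468.18):
Base rate for 72.44 is 20.5%.
Origin Quenova qualifies under the Orune–Quenova agreement and 72.44 is covered: preferential rate 17.5% applies instead.
The additional-duty order on 72.44 targets Durena, not Quenova; it does not apply.
Duty = £57,468.18 × 17.5% = £10,056.93.
Line 2 (02.81, Quenova, 3,744 units, £659,730.24):
Base rate for 02.81 is 24%.
Origin Quenova qualifies under the Orune–Quenova agreement and 02.81 is covered: preferential rate 19% applies instead.
The additional-duty order on 02.81 targets Durena, not Quenova; it does not apply.
Duty = £659,730.24 × 19% = £125,348.75.
Line 3 (38.15, Quenova, 3,951 liters, £98,103.33):
Base rate for 38.15 is 34%.
Origin Quenova is the FTA partner but 38.15 is not on the preference list; base rate stands.
Duty = £98,103.33 × 34% = £33,355.13.
Total = £10,056.93 + £125,348.75 + £33,355.13 = £168,760.81.

£168,760.81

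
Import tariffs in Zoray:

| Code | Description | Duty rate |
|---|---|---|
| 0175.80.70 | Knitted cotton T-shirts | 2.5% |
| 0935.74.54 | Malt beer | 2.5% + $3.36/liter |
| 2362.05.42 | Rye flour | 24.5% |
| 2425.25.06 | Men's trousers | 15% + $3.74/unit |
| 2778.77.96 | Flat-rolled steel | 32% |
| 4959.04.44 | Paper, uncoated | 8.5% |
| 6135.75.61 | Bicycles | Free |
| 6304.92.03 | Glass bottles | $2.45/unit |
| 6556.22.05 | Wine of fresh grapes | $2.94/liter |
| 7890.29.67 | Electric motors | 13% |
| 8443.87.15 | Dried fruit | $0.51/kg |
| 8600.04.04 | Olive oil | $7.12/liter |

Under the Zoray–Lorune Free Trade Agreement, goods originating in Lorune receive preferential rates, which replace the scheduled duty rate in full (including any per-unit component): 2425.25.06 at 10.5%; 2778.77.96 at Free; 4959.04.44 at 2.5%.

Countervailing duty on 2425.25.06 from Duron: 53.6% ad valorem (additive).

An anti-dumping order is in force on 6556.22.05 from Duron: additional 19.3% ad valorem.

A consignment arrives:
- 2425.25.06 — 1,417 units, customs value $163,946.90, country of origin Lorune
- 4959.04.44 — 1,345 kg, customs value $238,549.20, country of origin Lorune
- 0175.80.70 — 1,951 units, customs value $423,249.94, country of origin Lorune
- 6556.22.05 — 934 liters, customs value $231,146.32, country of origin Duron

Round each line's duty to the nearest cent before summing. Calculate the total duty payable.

Line 1 (2425.25.06, Lorune, 1,417 units, $163,946.90):
Base rate for 2425.25.06 is 15% + $3.74/unit.
Origin Lorune qualifies under the Zoray–Lorune agreement and 2425.25.06 is covered: preferential rate 10.5% applies instead.
The additional-duty order on 2425.25.06 targets Duron, not Lorune; it does not apply.
Duty = $163,946.90 × 10.5% = $17,214.42.
Line 2 (4959.04.44, Lorune, 1,345 kg, $238,549.20):
Base rate for 4959.04.44 is 8.5%.
Origin Lorune qualifies under the Zoray–Lorune agreement and 4959.04.44 is covered: preferential rate 2.5% applies instead.
Duty = $238,549.20 × 2.5% = $5,963.73.
Line 3 (0175.80.70, Lorune, 1,951 units, $423,249.94):
Base rate for 0175.80.70 is 2.5%.
Origin Lorune is the FTA partner but 0175.80.70 is not on the preference list; base rate stands.
Duty = $423,249.94 × 2.5% = $10,581.25.
Line 4 (6556.22.05, Duron, 934 liters, $231,146.32):
Base rate for 6556.22.05 is $2.94/liter.
Additional duty on 6556.22.05 from Duron: +19.3% ad valorem. Applied ad valorem rate = 19.3%.
Duty = $231,146.32 × 19.3% + 934 × $2.94 = $47,357.20.
Total = $17,214.42 + $5,963.73 + $10,581.25 + $47,357.20 = $81,116.60.

$81,116.60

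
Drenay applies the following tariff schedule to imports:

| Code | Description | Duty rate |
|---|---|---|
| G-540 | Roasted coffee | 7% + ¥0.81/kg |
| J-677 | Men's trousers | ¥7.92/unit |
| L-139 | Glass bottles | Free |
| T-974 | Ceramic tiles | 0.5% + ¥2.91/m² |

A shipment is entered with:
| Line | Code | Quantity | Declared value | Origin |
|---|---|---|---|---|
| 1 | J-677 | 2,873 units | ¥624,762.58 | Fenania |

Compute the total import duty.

¥22,754.16

Line 1 (J-677, Fenania, 2,873 units, ¥624,762.58):
Base rate for J-677 is ¥7.92/unit.
Duty = 2,873 × ¥7.92 = ¥22,754.16.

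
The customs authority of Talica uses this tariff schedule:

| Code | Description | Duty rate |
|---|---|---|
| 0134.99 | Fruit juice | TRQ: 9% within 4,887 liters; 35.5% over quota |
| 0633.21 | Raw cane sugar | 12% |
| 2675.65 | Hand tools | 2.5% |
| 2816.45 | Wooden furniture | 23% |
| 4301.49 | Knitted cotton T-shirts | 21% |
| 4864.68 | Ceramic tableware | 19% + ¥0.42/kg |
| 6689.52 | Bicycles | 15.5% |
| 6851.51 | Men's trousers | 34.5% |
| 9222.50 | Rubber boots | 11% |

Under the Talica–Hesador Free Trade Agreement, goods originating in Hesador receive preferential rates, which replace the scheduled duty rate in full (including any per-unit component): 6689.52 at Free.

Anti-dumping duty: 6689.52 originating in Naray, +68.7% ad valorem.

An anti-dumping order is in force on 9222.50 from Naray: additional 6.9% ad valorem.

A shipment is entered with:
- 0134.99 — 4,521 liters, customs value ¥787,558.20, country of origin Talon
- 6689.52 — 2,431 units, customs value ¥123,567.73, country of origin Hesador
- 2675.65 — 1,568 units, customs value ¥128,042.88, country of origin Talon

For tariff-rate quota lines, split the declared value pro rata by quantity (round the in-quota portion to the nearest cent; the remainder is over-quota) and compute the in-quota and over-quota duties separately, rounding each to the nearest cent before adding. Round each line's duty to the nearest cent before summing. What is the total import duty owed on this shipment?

¥74,081.31

Line 1 (0134.99, Talon, 4,521 liters, ¥787,558.20):
Code 0134.99 is under a tariff-rate quota (threshold 4,887 liters). Quantity 4,521 liters is within the quota, so the in-quota rate 9% applies to the full value.
Duty = ¥787,558.20 × 9% = ¥70,880.24.
Line 2 (6689.52, Hesador, 2,431 units, ¥123,567.73):
Base rate for 6689.52 is 15.5%.
Origin Hesador qualifies under the Talica–Hesador agreement and 6689.52 is covered: preferential rate Free applies instead.
The additional-duty order on 6689.52 targets Naray, not Hesador; it does not apply.
Duty = ¥123,567.73 × 0% = ¥0.00.
Line 3 (2675.65, Talon, 1,568 units, ¥128,042.88):
Base rate for 2675.65 is 2.5%.
Duty = ¥128,042.88 × 2.5% = ¥3,201.07.
Total = ¥70,880.24 + ¥0.00 + ¥3,201.07 = ¥74,081.31.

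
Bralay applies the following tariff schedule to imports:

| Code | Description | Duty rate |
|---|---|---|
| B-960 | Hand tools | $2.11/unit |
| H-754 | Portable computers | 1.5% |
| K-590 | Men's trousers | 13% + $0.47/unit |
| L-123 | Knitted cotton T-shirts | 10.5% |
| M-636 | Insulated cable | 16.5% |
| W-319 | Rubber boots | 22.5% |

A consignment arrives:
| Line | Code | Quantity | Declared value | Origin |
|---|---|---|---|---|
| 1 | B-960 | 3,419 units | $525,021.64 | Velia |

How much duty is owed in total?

Line 1 (B-960, Velia, 3,419 units, $525,021.64):
Base rate for B-960 is $2.11/unit.
Duty = 3,419 × $2.11 = $7,214.09.

$7,214.09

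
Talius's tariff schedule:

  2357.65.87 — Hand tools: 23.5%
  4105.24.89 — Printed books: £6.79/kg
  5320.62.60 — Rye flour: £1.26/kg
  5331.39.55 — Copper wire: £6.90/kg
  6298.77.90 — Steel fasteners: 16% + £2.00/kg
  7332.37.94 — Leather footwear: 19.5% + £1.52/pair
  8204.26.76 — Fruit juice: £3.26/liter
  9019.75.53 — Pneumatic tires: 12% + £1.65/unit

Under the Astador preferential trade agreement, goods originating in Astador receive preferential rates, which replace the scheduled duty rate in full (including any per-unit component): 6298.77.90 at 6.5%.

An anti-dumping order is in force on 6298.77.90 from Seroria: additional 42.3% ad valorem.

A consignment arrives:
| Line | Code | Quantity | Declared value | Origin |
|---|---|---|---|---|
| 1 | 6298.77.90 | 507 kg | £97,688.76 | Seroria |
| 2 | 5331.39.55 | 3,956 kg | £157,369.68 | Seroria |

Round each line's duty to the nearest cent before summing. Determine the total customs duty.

£85,262.95

Line 1 (6298.77.90, Seroria, 507 kg, £97,688.76):
Base rate for 6298.77.90 is 16% + £2.00/kg.
6298.77.90 has an FTA preferential rate, but origin Seroria is not Astador; base rate stands.
Additional duty on 6298.77.90 from Seroria: +42.3%. Applied ad valorem rate: 16% + 42.3% = 58.3%.
Duty = £97,688.76 × 58.3% + 507 × £2.00 = £57,966.55.
Line 2 (5331.39.55, Seroria, 3,956 kg, £157,369.68):
Base rate for 5331.39.55 is £6.90/kg.
Duty = 3,956 × £6.90 = £27,296.40.
Total = £57,966.55 + £27,296.40 = £85,262.95.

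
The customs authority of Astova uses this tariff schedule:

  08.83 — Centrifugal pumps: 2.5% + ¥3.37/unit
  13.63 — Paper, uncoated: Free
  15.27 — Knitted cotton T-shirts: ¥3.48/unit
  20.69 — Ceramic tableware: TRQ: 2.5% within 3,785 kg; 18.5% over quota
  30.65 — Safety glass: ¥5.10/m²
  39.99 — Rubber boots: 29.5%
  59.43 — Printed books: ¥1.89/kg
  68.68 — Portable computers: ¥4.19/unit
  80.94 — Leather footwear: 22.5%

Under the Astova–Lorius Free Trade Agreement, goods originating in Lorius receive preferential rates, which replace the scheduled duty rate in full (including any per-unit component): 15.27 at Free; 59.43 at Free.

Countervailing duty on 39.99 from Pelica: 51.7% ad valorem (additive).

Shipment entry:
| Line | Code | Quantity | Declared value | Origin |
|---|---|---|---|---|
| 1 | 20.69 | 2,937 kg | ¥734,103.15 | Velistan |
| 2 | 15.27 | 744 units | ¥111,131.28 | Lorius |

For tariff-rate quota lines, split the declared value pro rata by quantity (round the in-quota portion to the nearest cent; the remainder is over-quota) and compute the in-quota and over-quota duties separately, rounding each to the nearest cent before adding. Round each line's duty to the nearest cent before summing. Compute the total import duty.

¥18,352.58

Line 1 (20.69, Velistan, 2,937 kg, ¥734,103.15):
Code 20.69 is under a tariff-rate quota (threshold 3,785 kg). Quantity 2,937 kg is within the quota, so the in-quota rate 2.5% applies to the full value.
Duty = ¥734,103.15 × 2.5% = ¥18,352.58.
Line 2 (15.27, Lorius, 744 units, ¥111,131.28):
Base rate for 15.27 is ¥3.48/unit.
Origin Lorius qualifies under the Astova–Lorius agreement and 15.27 is covered: preferential rate Free applies instead.
Duty = ¥111,131.28 × 0% = ¥0.00.
Total = ¥18,352.58 + ¥0.00 = ¥18,352.58.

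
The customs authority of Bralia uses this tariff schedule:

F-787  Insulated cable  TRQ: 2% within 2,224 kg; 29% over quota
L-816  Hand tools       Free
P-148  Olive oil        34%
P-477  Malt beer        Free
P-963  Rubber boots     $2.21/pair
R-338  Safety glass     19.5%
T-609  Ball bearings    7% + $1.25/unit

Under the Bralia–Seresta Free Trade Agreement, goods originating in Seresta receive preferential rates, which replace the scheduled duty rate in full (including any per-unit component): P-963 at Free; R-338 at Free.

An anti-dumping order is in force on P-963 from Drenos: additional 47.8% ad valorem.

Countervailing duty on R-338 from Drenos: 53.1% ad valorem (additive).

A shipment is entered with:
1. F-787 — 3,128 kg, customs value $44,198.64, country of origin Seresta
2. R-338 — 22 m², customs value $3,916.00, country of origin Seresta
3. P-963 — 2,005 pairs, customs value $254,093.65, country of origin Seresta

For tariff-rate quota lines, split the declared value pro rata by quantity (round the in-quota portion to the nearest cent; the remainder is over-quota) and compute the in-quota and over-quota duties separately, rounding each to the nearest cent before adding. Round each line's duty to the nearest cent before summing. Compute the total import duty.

$4,332.82

Line 1 (F-787, Seresta, 3,128 kg, $44,198.64):
Code F-787 is under a tariff-rate quota (threshold 2,224 kg). In-quota: 2,224 kg at 2%; over-quota: 904 kg at 29%.
Pro-rata value split: in-quota = $44,198.64 × 2,224/3,128 = $31,425.12; over-quota = $44,198.64 − $31,425.12 = $12,773.52.
In-quota duty = $31,425.12 × 2% = $628.50. Over-quota duty = $12,773.52 × 29% = $3,704.32.
Line duty = $628.50 + $3,704.32 = $4,332.82.
Line 2 (R-338, Seresta, 22 m², $3,916.00):
Base rate for R-338 is 19.5%.
Origin Seresta qualifies under the Bralia–Seresta agreement and R-338 is covered: preferential rate Free applies instead.
The additional-duty order on R-338 targets Drenos, not Seresta; it does not apply.
Duty = $3,916.00 × 0% = $0.00.
Line 3 (P-963, Seresta, 2,005 pairs, $254,093.65):
Base rate for P-963 is $2.21/pair.
Origin Seresta qualifies under the Bralia–Seresta agreement and P-963 is covered: preferential rate Free applies instead.
The additional-duty order on P-963 targets Drenos, not Seresta; it does not apply.
Duty = $254,093.65 × 0% = $0.00.
Total = $4,332.82 + $0.00 + $0.00 = $4,332.82.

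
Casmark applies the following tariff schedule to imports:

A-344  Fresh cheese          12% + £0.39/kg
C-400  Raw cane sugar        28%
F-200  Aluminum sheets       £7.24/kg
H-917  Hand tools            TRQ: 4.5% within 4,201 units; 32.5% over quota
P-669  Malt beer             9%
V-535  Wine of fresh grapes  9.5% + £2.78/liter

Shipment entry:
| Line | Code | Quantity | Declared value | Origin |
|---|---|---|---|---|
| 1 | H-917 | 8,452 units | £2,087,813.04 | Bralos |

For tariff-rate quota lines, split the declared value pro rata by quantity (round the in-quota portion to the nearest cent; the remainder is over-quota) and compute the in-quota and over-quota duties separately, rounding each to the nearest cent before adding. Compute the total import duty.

Line 1 (H-917, Bralos, 8,452 units, £2,087,813.04):
Code H-917 is under a tariff-rate quota (threshold 4,201 units). In-quota: 4,201 units at 4.5%; over-quota: 4,251 units at 32.5%.
Pro-rata value split: in-quota = £2,087,813.04 × 4,201/8,452 = £1,037,731.02; over-quota = £2,087,813.04 − £1,037,731.02 = £1,050,082.02.
In-quota duty = £1,037,731.02 × 4.5% = £46,697.90. Over-quota duty = £1,050,082.02 × 32.5% = £341,276.66.
Line duty = £46,697.90 + £341,276.66 = £387,974.56.

£387,974.56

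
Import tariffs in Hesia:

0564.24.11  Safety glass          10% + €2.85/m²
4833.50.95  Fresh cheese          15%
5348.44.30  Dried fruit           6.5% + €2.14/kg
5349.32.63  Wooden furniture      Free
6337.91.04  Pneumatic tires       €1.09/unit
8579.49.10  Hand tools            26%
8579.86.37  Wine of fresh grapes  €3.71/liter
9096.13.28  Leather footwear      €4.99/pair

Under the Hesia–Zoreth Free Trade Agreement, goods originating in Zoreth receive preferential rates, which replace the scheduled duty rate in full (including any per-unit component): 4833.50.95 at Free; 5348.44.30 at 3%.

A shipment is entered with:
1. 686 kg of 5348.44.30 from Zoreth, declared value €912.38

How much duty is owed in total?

Line 1 (5348.44.30, Zoreth, 686 kg, €912.38):
Base rate for 5348.44.30 is 6.5% + €2.14/kg.
Origin Zoreth qualifies under the Hesia–Zoreth agreement and 5348.44.30 is covered: preferential rate 3% applies instead.
Duty = €912.38 × 3% = €27.37.

€27.37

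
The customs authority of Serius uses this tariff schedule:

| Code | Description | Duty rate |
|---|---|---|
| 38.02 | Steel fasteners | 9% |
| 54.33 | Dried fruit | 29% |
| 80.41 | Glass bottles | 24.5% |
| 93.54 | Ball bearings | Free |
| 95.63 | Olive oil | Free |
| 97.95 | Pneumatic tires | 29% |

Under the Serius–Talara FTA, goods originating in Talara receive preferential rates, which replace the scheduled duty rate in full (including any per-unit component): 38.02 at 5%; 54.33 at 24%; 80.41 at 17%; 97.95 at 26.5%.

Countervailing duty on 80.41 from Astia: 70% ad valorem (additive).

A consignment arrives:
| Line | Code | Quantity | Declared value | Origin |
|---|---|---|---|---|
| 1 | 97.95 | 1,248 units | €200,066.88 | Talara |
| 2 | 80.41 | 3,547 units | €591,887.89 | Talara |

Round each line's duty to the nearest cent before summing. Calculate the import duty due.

€153,638.66

Line 1 (97.95, Talara, 1,248 units, €200,066.88):
Base rate for 97.95 is 29%.
Origin Talara qualifies under the Serius–Talara agreement and 97.95 is covered: preferential rate 26.5% applies instead.
Duty = €200,066.88 × 26.5% = €53,017.72.
Line 2 (80.41, Talara, 3,547 units, €591,887.89):
Base rate for 80.41 is 24.5%.
Origin Talara qualifies under the Serius–Talara agreement and 80.41 is covered: preferential rate 17% applies instead.
The additional-duty order on 80.41 targets Astia, not Talara; it does not apply.
Duty = €591,887.89 × 17% = €100,620.94.
Total = €53,017.72 + €100,620.94 = €153,638.66.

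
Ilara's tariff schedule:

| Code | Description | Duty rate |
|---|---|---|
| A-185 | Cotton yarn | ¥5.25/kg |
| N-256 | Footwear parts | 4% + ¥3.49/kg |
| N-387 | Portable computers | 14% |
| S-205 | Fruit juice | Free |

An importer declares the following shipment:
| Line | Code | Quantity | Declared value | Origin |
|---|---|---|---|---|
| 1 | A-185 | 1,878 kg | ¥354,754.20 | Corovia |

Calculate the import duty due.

¥9,859.50

Line 1 (A-185, Corovia, 1,878 kg, ¥354,754.20):
Base rate for A-185 is ¥5.25/kg.
Duty = 1,878 × ¥5.25 = ¥9,859.50.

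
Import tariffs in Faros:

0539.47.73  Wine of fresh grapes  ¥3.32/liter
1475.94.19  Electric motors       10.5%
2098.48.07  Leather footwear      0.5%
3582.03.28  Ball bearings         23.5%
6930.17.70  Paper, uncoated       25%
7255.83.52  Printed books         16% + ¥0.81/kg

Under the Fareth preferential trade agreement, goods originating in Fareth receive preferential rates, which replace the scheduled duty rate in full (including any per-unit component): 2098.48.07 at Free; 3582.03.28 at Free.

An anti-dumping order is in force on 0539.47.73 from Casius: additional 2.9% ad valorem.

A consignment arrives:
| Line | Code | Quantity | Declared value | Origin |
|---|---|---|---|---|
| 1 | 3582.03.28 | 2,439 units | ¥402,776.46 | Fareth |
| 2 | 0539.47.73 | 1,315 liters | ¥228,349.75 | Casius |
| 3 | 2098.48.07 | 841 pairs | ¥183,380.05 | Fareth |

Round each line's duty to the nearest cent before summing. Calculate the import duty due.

Line 1 (3582.03.28, Fareth, 2,439 units, ¥402,776.46):
Base rate for 3582.03.28 is 23.5%.
Origin Fareth qualifies under the Faros–Fareth agreement and 3582.03.28 is covered: preferential rate Free applies instead.
Duty = ¥402,776.46 × 0% = ¥0.00.
Line 2 (0539.47.73, Casius, 1,315 liters, ¥228,349.75):
Base rate for 0539.47.73 is ¥3.32/liter.
Additional duty on 0539.47.73 from Casius: +2.9% ad valorem. Applied ad valorem rate = 2.9%.
Duty = ¥228,349.75 × 2.9% + 1,315 × ¥3.32 = ¥10,987.94.
Line 3 (2098.48.07, Fareth, 841 pairs, ¥183,380.05):
Base rate for 2098.48.07 is 0.5%.
Origin Fareth qualifies under the Faros–Fareth agreement and 2098.48.07 is covered: preferential rate Free applies instead.
Duty = ¥183,380.05 × 0% = ¥0.00.
Total = ¥0.00 + ¥10,987.94 + ¥0.00 = ¥10,987.94.

¥10,987.94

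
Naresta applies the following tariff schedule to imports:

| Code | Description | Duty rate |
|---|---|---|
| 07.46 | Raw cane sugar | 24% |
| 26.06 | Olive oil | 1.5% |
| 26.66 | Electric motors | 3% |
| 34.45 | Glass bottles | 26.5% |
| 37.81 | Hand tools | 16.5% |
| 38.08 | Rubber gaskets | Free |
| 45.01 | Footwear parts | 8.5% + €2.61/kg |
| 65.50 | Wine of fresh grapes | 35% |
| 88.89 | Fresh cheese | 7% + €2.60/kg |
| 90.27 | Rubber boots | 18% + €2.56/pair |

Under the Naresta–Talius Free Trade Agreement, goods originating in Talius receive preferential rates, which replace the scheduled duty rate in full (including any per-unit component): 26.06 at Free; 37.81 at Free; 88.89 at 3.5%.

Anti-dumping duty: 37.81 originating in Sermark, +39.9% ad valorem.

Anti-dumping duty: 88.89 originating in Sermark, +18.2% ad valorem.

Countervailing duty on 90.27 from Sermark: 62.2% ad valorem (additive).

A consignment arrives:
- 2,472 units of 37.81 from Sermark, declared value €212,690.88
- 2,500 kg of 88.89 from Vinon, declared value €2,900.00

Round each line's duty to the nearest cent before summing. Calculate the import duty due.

Line 1 (37.81, Sermark, 2,472 units, €212,690.88):
Base rate for 37.81 is 16.5%.
37.81 has an FTA preferential rate, but origin Sermark is not Talius; base rate stands.
Additional duty on 37.81 from Sermark: +39.9%. Applied ad valorem rate: 16.5% + 39.9% = 56.4%.
Duty = €212,690.88 × 56.4% = €119,957.66.
Line 2 (88.89, Vinon, 2,500 kg, €2,900.00):
Base rate for 88.89 is 7% + €2.60/kg.
88.89 has an FTA preferential rate, but origin Vinon is not Talius; base rate stands.
The additional-duty order on 88.89 targets Sermark, not Vinon; it does not apply.
Duty = €2,900.00 × 7% + 2,500 × €2.60 = €6,703.00.
Total = €119,957.66 + €6,703.00 = €126,660.66.

€126,660.66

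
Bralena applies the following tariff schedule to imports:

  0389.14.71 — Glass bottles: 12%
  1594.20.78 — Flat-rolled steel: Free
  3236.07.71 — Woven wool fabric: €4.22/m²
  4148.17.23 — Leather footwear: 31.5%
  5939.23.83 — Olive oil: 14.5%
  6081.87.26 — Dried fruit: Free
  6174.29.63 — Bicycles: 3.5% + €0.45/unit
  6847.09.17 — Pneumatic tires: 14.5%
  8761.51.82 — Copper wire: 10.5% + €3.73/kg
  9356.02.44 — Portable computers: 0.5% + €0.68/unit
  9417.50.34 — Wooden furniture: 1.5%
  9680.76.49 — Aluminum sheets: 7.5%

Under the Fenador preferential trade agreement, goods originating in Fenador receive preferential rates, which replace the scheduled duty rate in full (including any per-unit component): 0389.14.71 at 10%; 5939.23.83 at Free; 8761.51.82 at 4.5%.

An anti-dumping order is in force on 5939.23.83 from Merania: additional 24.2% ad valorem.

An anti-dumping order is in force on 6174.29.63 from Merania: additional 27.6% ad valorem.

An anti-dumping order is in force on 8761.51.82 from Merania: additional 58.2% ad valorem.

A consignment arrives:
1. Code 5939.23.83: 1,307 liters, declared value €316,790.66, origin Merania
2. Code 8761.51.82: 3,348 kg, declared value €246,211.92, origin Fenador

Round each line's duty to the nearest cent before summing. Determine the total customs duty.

Line 1 (5939.23.83, Merania, 1,307 liters, €316,790.66):
Base rate for 5939.23.83 is 14.5%.
5939.23.83 has an FTA preferential rate, but origin Merania is not Fenador; base rate stands.
Additional duty on 5939.23.83 from Merania: +24.2%. Applied ad valorem rate: 14.5% + 24.2% = 38.7%.
Duty = €316,790.66 × 38.7% = €122,597.99.
Line 2 (8761.51.82, Fenador, 3,348 kg, €246,211.92):
Base rate for 8761.51.82 is 10.5% + €3.73/kg.
Origin Fenador qualifies under the Bralena–Fenador agreement and 8761.51.82 is covered: preferential rate 4.5% applies instead.
The additional-duty order on 8761.51.82 targets Merania, not Fenador; it does not apply.
Duty = €246,211.92 × 4.5% = €11,079.54.
Total = €122,597.99 + €11,079.54 = €133,677.53.

€133,677.53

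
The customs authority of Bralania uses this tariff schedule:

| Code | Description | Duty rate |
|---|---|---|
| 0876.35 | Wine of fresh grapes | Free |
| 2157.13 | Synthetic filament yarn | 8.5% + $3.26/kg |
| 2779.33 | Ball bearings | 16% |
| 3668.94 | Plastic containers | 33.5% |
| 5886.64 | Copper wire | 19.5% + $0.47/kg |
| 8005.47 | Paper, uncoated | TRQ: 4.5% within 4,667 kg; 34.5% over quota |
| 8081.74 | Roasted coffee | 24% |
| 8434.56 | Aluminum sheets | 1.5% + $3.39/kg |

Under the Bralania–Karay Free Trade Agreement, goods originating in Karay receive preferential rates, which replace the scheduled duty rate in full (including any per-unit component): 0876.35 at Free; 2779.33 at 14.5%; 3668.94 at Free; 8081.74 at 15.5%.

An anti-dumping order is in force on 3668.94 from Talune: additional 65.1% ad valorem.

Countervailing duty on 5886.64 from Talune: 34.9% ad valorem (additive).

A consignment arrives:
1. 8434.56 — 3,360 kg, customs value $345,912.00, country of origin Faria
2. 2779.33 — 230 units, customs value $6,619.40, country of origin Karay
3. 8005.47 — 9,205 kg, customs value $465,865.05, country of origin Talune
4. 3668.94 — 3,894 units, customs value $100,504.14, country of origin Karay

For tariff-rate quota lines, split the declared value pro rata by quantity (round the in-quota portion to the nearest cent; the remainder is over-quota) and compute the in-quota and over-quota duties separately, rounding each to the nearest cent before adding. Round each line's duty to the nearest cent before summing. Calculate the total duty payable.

Line 1 (8434.56, Faria, 3,360 kg, $345,912.00):
Base rate for 8434.56 is 1.5% + $3.39/kg.
Duty = $345,912.00 × 1.5% + 3,360 × $3.39 = $16,579.08.
Line 2 (2779.33, Karay, 230 units, $6,619.40):
Base rate for 2779.33 is 16%.
Origin Karay qualifies under the Bralania–Karay agreement and 2779.33 is covered: preferential rate 14.5% applies instead.
Duty = $6,619.40 × 14.5% = $959.81.
Line 3 (8005.47, Talune, 9,205 kg, $465,865.05):
Code 8005.47 is under a tariff-rate quota (threshold 4,667 kg). In-quota: 4,667 kg at 4.5%; over-quota: 4,538 kg at 34.5%.
Pro-rata value split: in-quota = $465,865.05 × 4,667/9,205 = $236,196.87; over-quota = $465,865.05 − $236,196.87 = $229,668.18.
In-quota duty = $236,196.87 × 4.5% = $10,628.86. Over-quota duty = $229,668.18 × 34.5% = $79,235.52.
Line duty = $10,628.86 + $79,235.52 = $89,864.38.
Line 4 (3668.94, Karay, 3,894 units, $100,504.14):
Base rate for 3668.94 is 33.5%.
Origin Karay qualifies under the Bralania–Karay agreement and 3668.94 is covered: preferential rate Free applies instead.
The additional-duty order on 3668.94 targets Talune, not Karay; it does not apply.
Duty = $100,504.14 × 0% = $0.00.
Total = $16,579.08 + $959.81 + $89,864.38 + $0.00 = $107,403.27.

$107,403.27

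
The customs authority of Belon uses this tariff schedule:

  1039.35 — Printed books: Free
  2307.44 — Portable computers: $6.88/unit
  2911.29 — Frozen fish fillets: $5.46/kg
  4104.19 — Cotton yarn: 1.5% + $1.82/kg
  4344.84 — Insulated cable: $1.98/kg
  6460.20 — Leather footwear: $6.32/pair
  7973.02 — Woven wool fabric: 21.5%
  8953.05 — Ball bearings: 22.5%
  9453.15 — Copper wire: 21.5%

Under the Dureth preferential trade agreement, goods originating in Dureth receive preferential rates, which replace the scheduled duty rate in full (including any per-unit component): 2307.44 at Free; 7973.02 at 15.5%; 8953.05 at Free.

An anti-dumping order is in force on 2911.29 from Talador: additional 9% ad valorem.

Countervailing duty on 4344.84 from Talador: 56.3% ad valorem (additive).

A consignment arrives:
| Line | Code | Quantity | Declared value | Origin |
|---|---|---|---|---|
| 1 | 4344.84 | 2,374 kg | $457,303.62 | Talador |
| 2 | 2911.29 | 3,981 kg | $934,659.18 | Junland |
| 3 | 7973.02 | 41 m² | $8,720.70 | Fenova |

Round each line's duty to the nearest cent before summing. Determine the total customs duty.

Line 1 (4344.84, Talador, 2,374 kg, $457,303.62):
Base rate for 4344.84 is $1.98/kg.
Additional duty on 4344.84 from Talador: +56.3% ad valorem. Applied ad valorem rate = 56.3%.
Duty = $457,303.62 × 56.3% + 2,374 × $1.98 = $262,162.46.
Line 2 (2911.29, Junland, 3,981 kg, $934,659.18):
Base rate for 2911.29 is $5.46/kg.
The additional-duty order on 2911.29 targets Talador, not Junland; it does not apply.
Duty = 3,981 × $5.46 = $21,736.26.
Line 3 (7973.02, Fenova, 41 m², $8,720.70):
Base rate for 7973.02 is 21.5%.
7973.02 has an FTA preferential rate, but origin Fenova is not Dureth; base rate stands.
Duty = $8,720.70 × 21.5% = $1,874.95.
Total = $262,162.46 + $21,736.26 + $1,874.95 = $285,773.67.

$285,773.67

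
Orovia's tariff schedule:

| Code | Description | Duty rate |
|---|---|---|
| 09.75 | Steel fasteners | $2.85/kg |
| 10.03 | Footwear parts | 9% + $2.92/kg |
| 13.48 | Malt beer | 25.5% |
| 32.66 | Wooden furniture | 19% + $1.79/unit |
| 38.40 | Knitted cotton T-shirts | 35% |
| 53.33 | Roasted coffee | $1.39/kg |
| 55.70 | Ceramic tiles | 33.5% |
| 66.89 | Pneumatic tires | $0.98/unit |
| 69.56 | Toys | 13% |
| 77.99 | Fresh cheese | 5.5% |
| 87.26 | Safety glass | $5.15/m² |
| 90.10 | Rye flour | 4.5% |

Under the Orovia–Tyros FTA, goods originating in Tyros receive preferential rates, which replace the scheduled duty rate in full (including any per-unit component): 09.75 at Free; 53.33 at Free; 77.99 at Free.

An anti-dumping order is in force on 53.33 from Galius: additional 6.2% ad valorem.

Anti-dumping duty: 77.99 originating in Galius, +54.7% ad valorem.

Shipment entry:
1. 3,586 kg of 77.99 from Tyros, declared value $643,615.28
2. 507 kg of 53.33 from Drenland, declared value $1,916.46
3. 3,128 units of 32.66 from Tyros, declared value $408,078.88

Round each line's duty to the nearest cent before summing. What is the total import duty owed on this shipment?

Line 1 (77.99, Tyros, 3,586 kg, $643,615.28):
Base rate for 77.99 is 5.5%.
Origin Tyros qualifies under the Orovia–Tyros agreement and 77.99 is covered: preferential rate Free applies instead.
The additional-duty order on 77.99 targets Galius, not Tyros; it does not apply.
Duty = $643,615.28 × 0% = $0.00.
Line 2 (53.33, Drenland, 507 kg, $1,916.46):
Base rate for 53.33 is $1.39/kg.
53.33 has an FTA preferential rate, but origin Drenland is not Tyros; base rate stands.
The additional-duty order on 53.33 targets Galius, not Drenland; it does not apply.
Duty = 507 × $1.39 = $704.73.
Line 3 (32.66, Tyros, 3,128 units, $408,078.88):
Base rate for 32.66 is 19% + $1.79/unit.
Origin Tyros is the FTA partner but 32.66 is not on the preference list; base rate stands.
Duty = $408,078.88 × 19% + 3,128 × $1.79 = $83,134.11.
Total = $0.00 + $704.73 + $83,134.11 = $83,838.84.

$83,838.84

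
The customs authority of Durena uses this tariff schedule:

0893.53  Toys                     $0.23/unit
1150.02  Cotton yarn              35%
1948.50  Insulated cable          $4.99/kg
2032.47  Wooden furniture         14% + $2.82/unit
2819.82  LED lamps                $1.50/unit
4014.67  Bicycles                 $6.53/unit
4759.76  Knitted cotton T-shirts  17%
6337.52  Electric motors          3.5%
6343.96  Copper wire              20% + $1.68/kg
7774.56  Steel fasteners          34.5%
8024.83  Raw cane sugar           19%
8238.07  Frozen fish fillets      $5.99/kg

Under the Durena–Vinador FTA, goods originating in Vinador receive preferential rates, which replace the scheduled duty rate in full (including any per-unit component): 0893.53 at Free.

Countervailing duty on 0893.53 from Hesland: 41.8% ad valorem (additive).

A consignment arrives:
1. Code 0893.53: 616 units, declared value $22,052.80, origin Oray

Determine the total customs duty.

Line 1 (0893.53, Oray, 616 units, $22,052.80):
Base rate for 0893.53 is $0.23/unit.
0893.53 has an FTA preferential rate, but origin Oray is not Vinador; base rate stands.
The additional-duty order on 0893.53 targets Hesland, not Oray; it does not apply.
Duty = 616 × $0.23 = $141.68.

$141.68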